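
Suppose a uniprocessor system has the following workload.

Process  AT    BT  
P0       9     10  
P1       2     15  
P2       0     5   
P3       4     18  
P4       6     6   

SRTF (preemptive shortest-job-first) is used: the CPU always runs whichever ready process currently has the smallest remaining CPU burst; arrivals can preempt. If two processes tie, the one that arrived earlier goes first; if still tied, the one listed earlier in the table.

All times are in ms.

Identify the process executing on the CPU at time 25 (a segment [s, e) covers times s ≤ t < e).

P1

Schedule: | P2 0-5 | P1 5-6 | P4 6-12 | P0 12-22 | P1 22-36 | P3 36-54 |
Completion: P0=22  P1=36  P2=5  P3=54  P4=12
Turnaround (C−A): P0=13  P1=34  P2=5  P3=50  P4=6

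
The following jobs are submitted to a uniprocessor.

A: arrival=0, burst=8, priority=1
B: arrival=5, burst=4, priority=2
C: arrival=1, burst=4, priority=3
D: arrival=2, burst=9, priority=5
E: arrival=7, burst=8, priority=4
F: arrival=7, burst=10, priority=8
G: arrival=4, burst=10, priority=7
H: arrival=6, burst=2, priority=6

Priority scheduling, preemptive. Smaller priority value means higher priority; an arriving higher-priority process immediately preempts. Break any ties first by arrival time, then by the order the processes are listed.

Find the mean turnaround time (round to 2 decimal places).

Schedule: | A 0-8 | B 8-12 | C 12-16 | E 16-24 | D 24-33 | H 33-35 | G 35-45 | F 45-55 |
Completion: A=8  B=12  C=16  D=33  E=24  F=55  G=45  H=35
Turnaround times: A=8, B=7, C=15, D=31, E=17, F=48, G=41, H=29
Average turnaround = (8+7+15+31+17+48+41+29) / 8 = 196/8 = 24.50

24.50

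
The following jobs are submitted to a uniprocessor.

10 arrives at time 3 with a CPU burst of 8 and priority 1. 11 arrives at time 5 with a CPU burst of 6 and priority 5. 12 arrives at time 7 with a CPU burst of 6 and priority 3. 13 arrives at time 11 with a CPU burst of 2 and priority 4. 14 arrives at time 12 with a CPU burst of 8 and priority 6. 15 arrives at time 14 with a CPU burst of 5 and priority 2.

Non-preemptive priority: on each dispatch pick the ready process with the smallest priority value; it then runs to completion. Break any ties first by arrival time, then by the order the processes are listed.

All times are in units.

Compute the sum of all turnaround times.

Gantt: | idle 0-3 | 10 3-11 | 12 11-17 | 15 17-22 | 13 22-24 | 11 24-30 | 14 30-38 |
Completion: 10=11  11=30  12=17  13=24  14=38  15=22
Turnaround = completion − arrival: 10=8, 11=25, 12=10, 13=13, 14=26, 15=8
Total turnaround = 8 + 25 + 10 + 13 + 26 + 8 = 90

90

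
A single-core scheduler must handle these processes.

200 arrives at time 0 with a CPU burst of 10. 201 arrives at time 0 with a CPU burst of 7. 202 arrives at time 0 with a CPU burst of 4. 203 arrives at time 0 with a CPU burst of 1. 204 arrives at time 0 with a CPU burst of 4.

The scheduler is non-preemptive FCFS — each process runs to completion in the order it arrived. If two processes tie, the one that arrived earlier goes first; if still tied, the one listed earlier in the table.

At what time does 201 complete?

17

Schedule: | 200 0-10 | 201 10-17 | 202 17-21 | 203 21-22 | 204 22-26 |
Completion: 200=10  201=17  202=21  203=22  204=26
Turnaround (C−A): 200=10  201=17  202=21  203=22  204=26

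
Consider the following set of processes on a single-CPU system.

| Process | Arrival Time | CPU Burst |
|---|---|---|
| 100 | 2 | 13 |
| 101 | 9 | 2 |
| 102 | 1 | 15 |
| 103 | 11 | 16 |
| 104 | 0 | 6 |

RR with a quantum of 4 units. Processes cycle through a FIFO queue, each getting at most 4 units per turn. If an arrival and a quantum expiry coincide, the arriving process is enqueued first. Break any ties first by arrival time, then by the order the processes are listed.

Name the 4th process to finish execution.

Gantt: | 104 0-4 | 102 4-8 | 100 8-12 | 104 12-14 | 102 14-18 | 101 18-20 | 103 20-24 | 100 24-28 | 102 28-32 | 103 32-36 | 100 36-40 | 102 40-43 | 103 43-47 | 100 47-48 | 103 48-52 |
Completion: 100=48  101=20  102=43  103=52  104=14
Finish order: 104 → 101 → 102 → 100 → 103

100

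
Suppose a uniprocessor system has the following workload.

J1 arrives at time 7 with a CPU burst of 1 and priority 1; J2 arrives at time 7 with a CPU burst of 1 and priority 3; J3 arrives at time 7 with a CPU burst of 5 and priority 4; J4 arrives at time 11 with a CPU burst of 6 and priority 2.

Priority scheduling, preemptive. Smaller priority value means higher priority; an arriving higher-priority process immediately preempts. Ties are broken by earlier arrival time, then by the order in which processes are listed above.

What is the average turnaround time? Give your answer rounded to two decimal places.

5.50

Schedule: | idle 0-7 | J1 7-8 | J2 8-9 | J3 9-11 | J4 11-17 | J3 17-20 |
Completion: J1=8  J2=9  J3=20  J4=17
Turnaround times: J1=1, J2=2, J3=13, J4=6
Average turnaround = (1+2+13+6) / 4 = 22/4 = 5.50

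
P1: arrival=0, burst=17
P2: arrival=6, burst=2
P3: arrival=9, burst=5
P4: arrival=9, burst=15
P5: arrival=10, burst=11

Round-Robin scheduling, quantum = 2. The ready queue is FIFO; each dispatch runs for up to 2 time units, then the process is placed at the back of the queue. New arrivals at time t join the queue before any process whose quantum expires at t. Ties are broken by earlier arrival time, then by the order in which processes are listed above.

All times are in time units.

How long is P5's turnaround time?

Gantt: | P1 0-6 | P2 6-8 | P1 8-10 | P3 10-12 | P4 12-14 | P5 14-16 | P1 16-18 | P3 18-20 | P4 20-22 | P5 22-24 | P1 24-26 | P3 26-27 | P4 27-29 | P5 29-31 | P1 31-33 | P4 33-35 | P5 35-37 | P1 37-39 | P4 39-41 | P5 41-43 | P1 43-44 | P4 44-46 | P5 46-47 | P4 47-50 |
Completion: P1=44  P2=8  P3=27  P4=50  P5=47
Turnaround (C−A): P1=44  P2=2  P3=18  P4=41  P5=37
Turnaround(P5) = completion − arrival = 47 − 10 = 37

37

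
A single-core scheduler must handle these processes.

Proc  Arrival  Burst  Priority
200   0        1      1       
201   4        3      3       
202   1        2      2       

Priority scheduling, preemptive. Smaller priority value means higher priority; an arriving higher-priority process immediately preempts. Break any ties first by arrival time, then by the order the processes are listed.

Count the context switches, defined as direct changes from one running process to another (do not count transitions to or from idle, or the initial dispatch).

Timeline: | 200 0-1 | 202 1-3 | idle 3-4 | 201 4-7 |
Completion: 200=1  201=7  202=3

1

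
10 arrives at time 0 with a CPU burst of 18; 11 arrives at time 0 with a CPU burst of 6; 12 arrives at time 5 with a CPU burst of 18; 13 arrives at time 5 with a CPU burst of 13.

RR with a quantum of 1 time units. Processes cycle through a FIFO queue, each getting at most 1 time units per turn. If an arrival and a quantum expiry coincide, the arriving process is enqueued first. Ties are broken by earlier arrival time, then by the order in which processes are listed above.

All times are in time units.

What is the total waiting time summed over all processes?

Timeline: | 10 0-1 | 11 1-2 | 10 2-3 | 11 3-4 | 10 4-5 | 11 5-6 | 12 6-7 | 13 7-8 | 10 8-9 | 11 9-10 | 12 10-11 | 13 11-12 | 10 12-13 | 11 13-14 | 12 14-15 | 13 15-16 | 10 16-17 | 11 17-18 | 12 18-19 | 13 19-20 | 10 20-21 | 12 21-22 | 13 22-23 | 10 23-24 | 12 24-25 | 13 25-26 | 10 26-27 | 12 27-28 | 13 28-29 | 10 29-30 | 12 30-31 | 13 31-32 | 10 32-33 | 12 33-34 | 13 34-35 | 10 35-36 | 12 36-37 | 13 37-38 | 10 38-39 | 12 39-40 | 13 40-41 | 10 41-42 | 12 42-43 | 13 43-44 | 10 44-45 | 12 45-46 | 13 46-47 | 10 47-48 | 12 48-49 | 10 49-50 | 12 50-51 | 10 51-52 | 12 52-55 |
Completion: 10=52  11=18  12=55  13=47
Waiting = turnaround − burst: 10=34, 11=12, 12=32, 13=29
Total waiting = 34 + 12 + 32 + 29 = 107

107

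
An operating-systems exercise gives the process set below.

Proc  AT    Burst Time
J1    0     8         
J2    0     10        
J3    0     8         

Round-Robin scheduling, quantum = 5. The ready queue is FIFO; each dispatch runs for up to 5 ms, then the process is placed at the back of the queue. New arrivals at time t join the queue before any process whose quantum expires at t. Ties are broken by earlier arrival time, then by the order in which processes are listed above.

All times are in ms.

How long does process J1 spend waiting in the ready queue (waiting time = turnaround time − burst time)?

10

Schedule: | J1 0-5 | J2 5-10 | J3 10-15 | J1 15-18 | J2 18-23 | J3 23-26 |
Completion: J1=18  J2=23  J3=26
Waiting(J1) = turnaround − burst = 18 − 8 = 10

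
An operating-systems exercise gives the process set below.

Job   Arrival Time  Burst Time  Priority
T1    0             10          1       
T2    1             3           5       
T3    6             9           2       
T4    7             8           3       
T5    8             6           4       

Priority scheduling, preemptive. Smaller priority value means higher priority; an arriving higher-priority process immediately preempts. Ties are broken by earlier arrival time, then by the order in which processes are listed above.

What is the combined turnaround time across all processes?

Gantt: | T1 0-10 | T3 10-19 | T4 19-27 | T5 27-33 | T2 33-36 |
Completion: T1=10  T2=36  T3=19  T4=27  T5=33
Turnaround (C−A): T1=10  T2=35  T3=13  T4=20  T5=25
Turnaround = completion − arrival: T1=10, T2=35, T3=13, T4=20, T5=25
Total turnaround = 10 + 35 + 13 + 20 + 25 = 103

103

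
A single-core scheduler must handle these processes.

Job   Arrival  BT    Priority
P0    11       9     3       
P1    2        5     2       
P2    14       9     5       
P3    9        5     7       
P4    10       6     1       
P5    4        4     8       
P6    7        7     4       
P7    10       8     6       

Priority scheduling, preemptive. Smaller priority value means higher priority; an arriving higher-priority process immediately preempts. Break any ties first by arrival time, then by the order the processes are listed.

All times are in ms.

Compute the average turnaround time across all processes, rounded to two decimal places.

Timeline: | idle 0-2 | P1 2-7 | P6 7-10 | P4 10-16 | P0 16-25 | P6 25-29 | P2 29-38 | P7 38-46 | P3 46-51 | P5 51-55 |
Completion: P0=25  P1=7  P2=38  P3=51  P4=16  P5=55  P6=29  P7=46
Turnaround times: P0=14, P1=5, P2=24, P3=42, P4=6, P5=51, P6=22, P7=36
Average turnaround = (14+5+24+42+6+51+22+36) / 8 = 200/8 = 25.00

25.00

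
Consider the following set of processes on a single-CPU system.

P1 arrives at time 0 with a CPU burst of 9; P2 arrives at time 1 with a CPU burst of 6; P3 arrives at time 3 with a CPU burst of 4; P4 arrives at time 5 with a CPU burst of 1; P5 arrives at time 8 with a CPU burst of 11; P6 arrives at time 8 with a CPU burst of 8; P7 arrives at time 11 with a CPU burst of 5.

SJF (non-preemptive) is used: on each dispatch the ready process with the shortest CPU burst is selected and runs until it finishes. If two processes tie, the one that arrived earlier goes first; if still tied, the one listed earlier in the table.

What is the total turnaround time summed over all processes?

118

Schedule: | P1 0-9 | P4 9-10 | P3 10-14 | P7 14-19 | P2 19-25 | P6 25-33 | P5 33-44 |
Completion: P1=9  P2=25  P3=14  P4=10  P5=44  P6=33  P7=19
Turnaround (C−A): P1=9  P2=24  P3=11  P4=5  P5=36  P6=25  P7=8
Turnaround = completion − arrival: P1=9, P2=24, P3=11, P4=5, P5=36, P6=25, P7=8
Total turnaround = 9 + 24 + 11 + 5 + 36 + 25 + 8 = 118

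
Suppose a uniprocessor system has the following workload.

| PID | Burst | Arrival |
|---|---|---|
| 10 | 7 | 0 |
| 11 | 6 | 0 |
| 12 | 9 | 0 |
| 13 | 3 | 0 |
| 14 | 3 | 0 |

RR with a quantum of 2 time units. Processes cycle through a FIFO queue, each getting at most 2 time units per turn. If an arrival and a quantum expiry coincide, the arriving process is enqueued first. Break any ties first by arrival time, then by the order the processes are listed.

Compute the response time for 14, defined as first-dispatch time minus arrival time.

Schedule: | 10 0-2 | 11 2-4 | 12 4-6 | 13 6-8 | 14 8-10 | 10 10-12 | 11 12-14 | 12 14-16 | 13 16-17 | 14 17-18 | 10 18-20 | 11 20-22 | 12 22-24 | 10 24-25 | 12 25-28 |
Completion: 10=25  11=22  12=28  13=17  14=18
Response(14) = first start − arrival = 8 − 0 = 8

8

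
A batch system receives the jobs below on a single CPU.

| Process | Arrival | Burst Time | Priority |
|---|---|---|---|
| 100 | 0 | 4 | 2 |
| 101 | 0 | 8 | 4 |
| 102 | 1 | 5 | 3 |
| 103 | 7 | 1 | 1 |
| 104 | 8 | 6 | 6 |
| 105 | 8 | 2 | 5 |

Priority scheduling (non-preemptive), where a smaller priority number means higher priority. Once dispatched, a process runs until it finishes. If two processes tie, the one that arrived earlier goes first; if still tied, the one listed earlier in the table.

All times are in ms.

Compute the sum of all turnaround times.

63

Gantt: | 100 0-4 | 102 4-9 | 103 9-10 | 101 10-18 | 105 18-20 | 104 20-26 |
Completion: 100=4  101=18  102=9  103=10  104=26  105=20
Turnaround = completion − arrival: 100=4, 101=18, 102=8, 103=3, 104=18, 105=12
Total turnaround = 4 + 18 + 8 + 3 + 18 + 12 = 63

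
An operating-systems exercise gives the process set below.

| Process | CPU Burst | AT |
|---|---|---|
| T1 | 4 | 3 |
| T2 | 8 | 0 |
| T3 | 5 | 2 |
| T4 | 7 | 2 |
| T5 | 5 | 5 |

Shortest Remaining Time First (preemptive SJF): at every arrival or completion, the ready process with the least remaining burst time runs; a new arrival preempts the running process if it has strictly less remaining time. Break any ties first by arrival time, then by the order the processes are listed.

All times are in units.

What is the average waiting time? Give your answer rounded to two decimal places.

Gantt: | T2 0-2 | T3 2-7 | T1 7-11 | T5 11-16 | T2 16-22 | T4 22-29 |
Completion: T1=11  T2=22  T3=7  T4=29  T5=16
Turnaround (C−A): T1=8  T2=22  T3=5  T4=27  T5=11
Waiting times: T1=4, T2=14, T3=0, T4=20, T5=6
Average waiting = (4+14+0+20+6) / 5 = 44/5 = 8.80

8.80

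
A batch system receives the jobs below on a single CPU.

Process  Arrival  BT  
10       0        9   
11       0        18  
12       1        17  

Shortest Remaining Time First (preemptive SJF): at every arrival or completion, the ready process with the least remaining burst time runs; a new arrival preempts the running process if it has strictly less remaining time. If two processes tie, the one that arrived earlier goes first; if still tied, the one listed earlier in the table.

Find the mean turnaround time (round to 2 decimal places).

Schedule: | 10 0-9 | 12 9-26 | 11 26-44 |
Completion: 10=9  11=44  12=26
Turnaround (C−A): 10=9  11=44  12=25
Turnaround times: 10=9, 11=44, 12=25
Average turnaround = (9+44+25) / 3 = 78/3 = 26.00

26.00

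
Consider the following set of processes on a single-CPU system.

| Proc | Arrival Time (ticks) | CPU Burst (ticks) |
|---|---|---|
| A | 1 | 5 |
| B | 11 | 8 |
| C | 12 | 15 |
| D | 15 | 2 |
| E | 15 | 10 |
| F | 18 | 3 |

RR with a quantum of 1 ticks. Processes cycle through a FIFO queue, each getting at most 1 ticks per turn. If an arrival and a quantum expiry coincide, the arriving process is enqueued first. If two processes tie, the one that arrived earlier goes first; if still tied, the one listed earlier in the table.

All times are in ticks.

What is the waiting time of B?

Schedule: | idle 0-1 | A 1-6 | idle 6-11 | B 11-12 | C 12-13 | B 13-14 | C 14-15 | B 15-16 | D 16-17 | E 17-18 | C 18-19 | B 19-20 | D 20-21 | F 21-22 | E 22-23 | C 23-24 | B 24-25 | F 25-26 | E 26-27 | C 27-28 | B 28-29 | F 29-30 | E 30-31 | C 31-32 | B 32-33 | E 33-34 | C 34-35 | B 35-36 | E 36-37 | C 37-38 | E 38-39 | C 39-40 | E 40-41 | C 41-42 | E 42-43 | C 43-44 | E 44-45 | C 45-49 |
Completion: A=6  B=36  C=49  D=21  E=45  F=30
Waiting(B) = turnaround − burst = 25 − 8 = 17

17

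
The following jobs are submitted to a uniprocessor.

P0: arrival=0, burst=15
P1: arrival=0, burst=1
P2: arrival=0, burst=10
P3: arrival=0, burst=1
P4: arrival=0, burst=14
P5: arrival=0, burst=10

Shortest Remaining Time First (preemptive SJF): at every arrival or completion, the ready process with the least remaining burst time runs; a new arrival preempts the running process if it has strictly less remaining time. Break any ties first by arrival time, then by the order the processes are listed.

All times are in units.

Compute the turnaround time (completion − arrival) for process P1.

Gantt: | P1 0-1 | P3 1-2 | P2 2-12 | P5 12-22 | P4 22-36 | P0 36-51 |
Completion: P0=51  P1=1  P2=12  P3=2  P4=36  P5=22
Turnaround(P1) = completion − arrival = 1 − 0 = 1

1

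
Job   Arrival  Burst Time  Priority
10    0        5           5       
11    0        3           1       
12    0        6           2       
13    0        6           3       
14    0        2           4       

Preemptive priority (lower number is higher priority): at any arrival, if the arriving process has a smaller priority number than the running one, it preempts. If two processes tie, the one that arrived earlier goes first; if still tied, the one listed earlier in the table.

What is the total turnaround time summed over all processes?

Schedule: | 11 0-3 | 12 3-9 | 13 9-15 | 14 15-17 | 10 17-22 |
Completion: 10=22  11=3  12=9  13=15  14=17
Turnaround = completion − arrival: 10=22, 11=3, 12=9, 13=15, 14=17
Total turnaround = 22 + 3 + 9 + 15 + 17 = 66

66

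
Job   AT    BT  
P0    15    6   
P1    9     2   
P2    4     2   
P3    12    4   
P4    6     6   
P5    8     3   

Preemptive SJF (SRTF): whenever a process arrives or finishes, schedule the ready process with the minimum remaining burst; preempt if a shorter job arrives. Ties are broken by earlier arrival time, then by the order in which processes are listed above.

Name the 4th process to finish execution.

Gantt: | idle 0-4 | P2 4-6 | P4 6-8 | P5 8-11 | P1 11-13 | P4 13-17 | P3 17-21 | P0 21-27 |
Completion: P0=27  P1=13  P2=6  P3=21  P4=17  P5=11
Turnaround (C−A): P0=12  P1=4  P2=2  P3=9  P4=11  P5=3
Finish order: P2 → P5 → P1 → P4 → P3 → P0

P4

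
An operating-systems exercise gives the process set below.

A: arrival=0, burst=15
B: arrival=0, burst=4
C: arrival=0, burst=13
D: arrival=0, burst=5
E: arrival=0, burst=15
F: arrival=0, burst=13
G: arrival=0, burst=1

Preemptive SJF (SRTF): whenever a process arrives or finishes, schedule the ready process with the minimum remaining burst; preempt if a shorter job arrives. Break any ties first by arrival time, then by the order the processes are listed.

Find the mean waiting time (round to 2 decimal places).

18.00

Schedule: | G 0-1 | B 1-5 | D 5-10 | C 10-23 | F 23-36 | A 36-51 | E 51-66 |
Completion: A=51  B=5  C=23  D=10  E=66  F=36  G=1
Turnaround (C−A): A=51  B=5  C=23  D=10  E=66  F=36  G=1
Waiting times: A=36, B=1, C=10, D=5, E=51, F=23, G=0
Average waiting = (36+1+10+5+51+23+0) / 7 = 126/7 = 18.00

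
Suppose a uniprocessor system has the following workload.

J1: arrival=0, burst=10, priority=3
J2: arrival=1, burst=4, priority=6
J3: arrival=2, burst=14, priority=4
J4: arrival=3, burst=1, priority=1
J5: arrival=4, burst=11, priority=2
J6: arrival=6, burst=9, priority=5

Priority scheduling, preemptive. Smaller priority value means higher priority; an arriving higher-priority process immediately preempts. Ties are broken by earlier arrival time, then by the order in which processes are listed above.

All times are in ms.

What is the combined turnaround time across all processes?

155

Timeline: | J1 0-3 | J4 3-4 | J5 4-15 | J1 15-22 | J3 22-36 | J6 36-45 | J2 45-49 |
Completion: J1=22  J2=49  J3=36  J4=4  J5=15  J6=45
Turnaround (C−A): J1=22  J2=48  J3=34  J4=1  J5=11  J6=39
Turnaround = completion − arrival: J1=22, J2=48, J3=34, J4=1, J5=11, J6=39
Total turnaround = 22 + 48 + 34 + 1 + 11 + 39 = 155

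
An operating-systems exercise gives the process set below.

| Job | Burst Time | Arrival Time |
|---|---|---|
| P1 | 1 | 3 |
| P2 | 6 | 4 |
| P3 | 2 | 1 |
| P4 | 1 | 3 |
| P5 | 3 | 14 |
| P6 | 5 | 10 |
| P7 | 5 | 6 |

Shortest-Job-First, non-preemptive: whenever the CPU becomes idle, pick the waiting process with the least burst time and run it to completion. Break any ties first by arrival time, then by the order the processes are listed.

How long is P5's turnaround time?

Timeline: | idle 0-1 | P3 1-3 | P1 3-4 | P4 4-5 | P2 5-11 | P7 11-16 | P5 16-19 | P6 19-24 |
Completion: P1=4  P2=11  P3=3  P4=5  P5=19  P6=24  P7=16
Turnaround(P5) = completion − arrival = 19 − 14 = 5

5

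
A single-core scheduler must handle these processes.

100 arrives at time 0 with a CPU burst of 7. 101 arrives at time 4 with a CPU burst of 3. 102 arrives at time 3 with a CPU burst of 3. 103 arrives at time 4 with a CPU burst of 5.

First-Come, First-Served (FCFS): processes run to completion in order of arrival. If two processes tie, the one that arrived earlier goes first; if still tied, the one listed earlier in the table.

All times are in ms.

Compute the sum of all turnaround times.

Timeline: | 100 0-7 | 102 7-10 | 101 10-13 | 103 13-18 |
Completion: 100=7  101=13  102=10  103=18
Turnaround (C−A): 100=7  101=9  102=7  103=14
Turnaround = completion − arrival: 100=7, 101=9, 102=7, 103=14
Total turnaround = 7 + 9 + 7 + 14 = 37

37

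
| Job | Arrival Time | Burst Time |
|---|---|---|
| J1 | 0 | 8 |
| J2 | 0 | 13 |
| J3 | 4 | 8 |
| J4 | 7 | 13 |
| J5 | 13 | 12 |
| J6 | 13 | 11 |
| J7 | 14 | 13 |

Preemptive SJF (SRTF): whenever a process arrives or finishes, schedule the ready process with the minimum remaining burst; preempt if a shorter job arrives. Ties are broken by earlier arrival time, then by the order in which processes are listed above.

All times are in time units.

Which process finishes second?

Gantt: | J1 0-8 | J3 8-16 | J6 16-27 | J5 27-39 | J2 39-52 | J4 52-65 | J7 65-78 |
Completion: J1=8  J2=52  J3=16  J4=65  J5=39  J6=27  J7=78
Turnaround (C−A): J1=8  J2=52  J3=12  J4=58  J5=26  J6=14  J7=64
Finish order: J1 → J3 → J6 → J5 → J2 → J4 → J7

J3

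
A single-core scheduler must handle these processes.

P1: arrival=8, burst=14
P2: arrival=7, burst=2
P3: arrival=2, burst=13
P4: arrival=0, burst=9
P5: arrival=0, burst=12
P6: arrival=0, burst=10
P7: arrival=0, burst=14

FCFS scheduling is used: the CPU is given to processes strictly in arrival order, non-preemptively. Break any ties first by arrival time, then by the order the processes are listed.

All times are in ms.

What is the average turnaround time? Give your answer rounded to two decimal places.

40.14

Timeline: | P4 0-9 | P5 9-21 | P6 21-31 | P7 31-45 | P3 45-58 | P2 58-60 | P1 60-74 |
Completion: P1=74  P2=60  P3=58  P4=9  P5=21  P6=31  P7=45
Turnaround times: P1=66, P2=53, P3=56, P4=9, P5=21, P6=31, P7=45
Average turnaround = (66+53+56+9+21+31+45) / 7 = 281/7 = 40.14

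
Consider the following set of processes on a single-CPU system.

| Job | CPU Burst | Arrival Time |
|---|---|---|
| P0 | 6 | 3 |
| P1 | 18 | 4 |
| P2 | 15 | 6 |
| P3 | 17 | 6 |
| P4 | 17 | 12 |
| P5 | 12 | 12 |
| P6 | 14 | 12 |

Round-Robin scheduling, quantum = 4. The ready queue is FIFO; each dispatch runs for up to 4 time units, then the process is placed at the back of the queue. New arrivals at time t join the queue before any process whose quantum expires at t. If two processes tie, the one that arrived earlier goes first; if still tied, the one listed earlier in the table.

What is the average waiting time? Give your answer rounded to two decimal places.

61.86

Timeline: | idle 0-3 | P0 3-7 | P1 7-11 | P2 11-15 | P3 15-19 | P0 19-21 | P1 21-25 | P4 25-29 | P5 29-33 | P6 33-37 | P2 37-41 | P3 41-45 | P1 45-49 | P4 49-53 | P5 53-57 | P6 57-61 | P2 61-65 | P3 65-69 | P1 69-73 | P4 73-77 | P5 77-81 | P6 81-85 | P2 85-88 | P3 88-92 | P1 92-94 | P4 94-98 | P6 98-100 | P3 100-101 | P4 101-102 |
Completion: P0=21  P1=94  P2=88  P3=101  P4=102  P5=81  P6=100
Waiting times: P0=12, P1=72, P2=67, P3=78, P4=73, P5=57, P6=74
Average waiting = (12+72+67+78+73+57+74) / 7 = 433/7 = 61.86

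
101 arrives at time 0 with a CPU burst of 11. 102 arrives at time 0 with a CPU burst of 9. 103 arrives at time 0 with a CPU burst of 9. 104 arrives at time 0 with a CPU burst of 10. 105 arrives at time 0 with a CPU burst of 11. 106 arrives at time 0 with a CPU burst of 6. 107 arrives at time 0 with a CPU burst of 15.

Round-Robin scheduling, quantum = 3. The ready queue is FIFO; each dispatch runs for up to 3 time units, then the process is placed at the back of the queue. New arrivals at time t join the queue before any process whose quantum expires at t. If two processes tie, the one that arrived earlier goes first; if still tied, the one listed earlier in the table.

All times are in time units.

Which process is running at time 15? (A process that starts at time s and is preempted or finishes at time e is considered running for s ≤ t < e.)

Schedule: | 101 0-3 | 102 3-6 | 103 6-9 | 104 9-12 | 105 12-15 | 106 15-18 | 107 18-21 | 101 21-24 | 102 24-27 | 103 27-30 | 104 30-33 | 105 33-36 | 106 36-39 | 107 39-42 | 101 42-45 | 102 45-48 | 103 48-51 | 104 51-54 | 105 54-57 | 107 57-60 | 101 60-62 | 104 62-63 | 105 63-65 | 107 65-71 |
Completion: 101=62  102=48  103=51  104=63  105=65  106=39  107=71

106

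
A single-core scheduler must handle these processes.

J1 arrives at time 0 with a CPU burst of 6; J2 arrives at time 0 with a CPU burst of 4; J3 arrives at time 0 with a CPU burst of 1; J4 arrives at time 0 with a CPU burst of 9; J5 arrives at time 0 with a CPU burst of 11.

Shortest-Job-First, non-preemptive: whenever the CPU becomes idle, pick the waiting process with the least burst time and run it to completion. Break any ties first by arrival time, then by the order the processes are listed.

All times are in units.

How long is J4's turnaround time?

20

Timeline: | J3 0-1 | J2 1-5 | J1 5-11 | J4 11-20 | J5 20-31 |
Completion: J1=11  J2=5  J3=1  J4=20  J5=31
Turnaround (C−A): J1=11  J2=5  J3=1  J4=20  J5=31
Turnaround(J4) = completion − arrival = 20 − 0 = 20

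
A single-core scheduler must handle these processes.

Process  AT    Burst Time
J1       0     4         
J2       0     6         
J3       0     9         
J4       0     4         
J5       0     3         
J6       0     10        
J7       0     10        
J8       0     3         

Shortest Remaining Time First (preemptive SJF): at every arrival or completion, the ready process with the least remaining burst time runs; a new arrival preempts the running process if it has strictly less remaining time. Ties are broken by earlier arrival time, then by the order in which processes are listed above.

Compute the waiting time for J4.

Timeline: | J5 0-3 | J8 3-6 | J1 6-10 | J4 10-14 | J2 14-20 | J3 20-29 | J6 29-39 | J7 39-49 |
Completion: J1=10  J2=20  J3=29  J4=14  J5=3  J6=39  J7=49  J8=6
Turnaround (C−A): J1=10  J2=20  J3=29  J4=14  J5=3  J6=39  J7=49  J8=6
Waiting(J4) = turnaround − burst = 14 − 4 = 10

10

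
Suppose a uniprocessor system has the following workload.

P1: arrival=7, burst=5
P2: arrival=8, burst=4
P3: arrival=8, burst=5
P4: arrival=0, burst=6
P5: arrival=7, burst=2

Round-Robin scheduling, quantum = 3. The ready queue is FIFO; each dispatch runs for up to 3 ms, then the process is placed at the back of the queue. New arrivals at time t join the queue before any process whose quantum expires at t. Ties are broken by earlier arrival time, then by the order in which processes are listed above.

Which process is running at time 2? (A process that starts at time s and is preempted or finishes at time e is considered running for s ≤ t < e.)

P4

Gantt: | P4 0-6 | idle 6-7 | P1 7-10 | P5 10-12 | P2 12-15 | P3 15-18 | P1 18-20 | P2 20-21 | P3 21-23 |
Completion: P1=20  P2=21  P3=23  P4=6  P5=12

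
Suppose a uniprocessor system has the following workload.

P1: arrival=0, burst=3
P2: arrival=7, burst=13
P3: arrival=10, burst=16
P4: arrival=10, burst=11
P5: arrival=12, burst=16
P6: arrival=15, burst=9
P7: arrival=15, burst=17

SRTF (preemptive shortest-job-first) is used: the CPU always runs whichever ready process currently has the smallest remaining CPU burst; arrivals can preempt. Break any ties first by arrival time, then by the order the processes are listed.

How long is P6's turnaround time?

14

Schedule: | P1 0-3 | idle 3-7 | P2 7-20 | P6 20-29 | P4 29-40 | P3 40-56 | P5 56-72 | P7 72-89 |
Completion: P1=3  P2=20  P3=56  P4=40  P5=72  P6=29  P7=89
Turnaround (C−A): P1=3  P2=13  P3=46  P4=30  P5=60  P6=14  P7=74
Turnaround(P6) = completion − arrival = 29 − 15 = 14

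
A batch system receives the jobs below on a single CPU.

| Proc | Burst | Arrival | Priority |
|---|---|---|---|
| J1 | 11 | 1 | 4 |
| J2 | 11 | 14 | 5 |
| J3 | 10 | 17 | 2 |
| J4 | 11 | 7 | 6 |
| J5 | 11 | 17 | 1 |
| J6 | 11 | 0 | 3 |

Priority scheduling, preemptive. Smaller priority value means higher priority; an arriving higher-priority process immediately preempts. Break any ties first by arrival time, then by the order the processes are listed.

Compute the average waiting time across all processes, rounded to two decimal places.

19.67

Schedule: | J6 0-11 | J1 11-17 | J5 17-28 | J3 28-38 | J1 38-43 | J2 43-54 | J4 54-65 |
Completion: J1=43  J2=54  J3=38  J4=65  J5=28  J6=11
Turnaround (C−A): J1=42  J2=40  J3=21  J4=58  J5=11  J6=11
Waiting times: J1=31, J2=29, J3=11, J4=47, J5=0, J6=0
Average waiting = (31+29+11+47+0+0) / 6 = 118/6 = 19.67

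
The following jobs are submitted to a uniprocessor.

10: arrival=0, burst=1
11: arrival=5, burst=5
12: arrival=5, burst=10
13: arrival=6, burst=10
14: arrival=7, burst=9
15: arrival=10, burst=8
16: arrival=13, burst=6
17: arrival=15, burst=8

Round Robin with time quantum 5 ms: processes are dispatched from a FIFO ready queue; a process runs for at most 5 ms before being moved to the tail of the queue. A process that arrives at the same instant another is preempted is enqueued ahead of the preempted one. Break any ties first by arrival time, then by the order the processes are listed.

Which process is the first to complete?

Gantt: | 10 0-1 | idle 1-5 | 11 5-10 | 12 10-15 | 13 15-20 | 14 20-25 | 15 25-30 | 16 30-35 | 17 35-40 | 12 40-45 | 13 45-50 | 14 50-54 | 15 54-57 | 16 57-58 | 17 58-61 |
Completion: 10=1  11=10  12=45  13=50  14=54  15=57  16=58  17=61
Turnaround (C−A): 10=1  11=5  12=40  13=44  14=47  15=47  16=45  17=46
Finish order: 10 → 11 → 12 → 13 → 14 → 15 → 16 → 17

10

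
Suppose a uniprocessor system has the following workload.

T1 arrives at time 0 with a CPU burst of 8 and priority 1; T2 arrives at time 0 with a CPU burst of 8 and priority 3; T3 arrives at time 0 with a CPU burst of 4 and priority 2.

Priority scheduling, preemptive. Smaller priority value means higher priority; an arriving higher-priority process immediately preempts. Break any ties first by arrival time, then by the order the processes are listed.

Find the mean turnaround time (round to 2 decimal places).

Schedule: | T1 0-8 | T3 8-12 | T2 12-20 |
Completion: T1=8  T2=20  T3=12
Turnaround times: T1=8, T2=20, T3=12
Average turnaround = (8+20+12) / 3 = 40/3 = 13.33

13.33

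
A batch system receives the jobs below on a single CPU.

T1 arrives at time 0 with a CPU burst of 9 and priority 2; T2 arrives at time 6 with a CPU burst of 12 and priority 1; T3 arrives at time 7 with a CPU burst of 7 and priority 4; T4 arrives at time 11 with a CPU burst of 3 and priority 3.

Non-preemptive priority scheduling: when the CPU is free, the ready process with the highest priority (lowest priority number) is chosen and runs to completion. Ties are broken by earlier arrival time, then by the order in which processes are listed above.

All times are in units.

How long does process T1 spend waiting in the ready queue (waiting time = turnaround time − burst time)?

Timeline: | T1 0-9 | T2 9-21 | T4 21-24 | T3 24-31 |
Completion: T1=9  T2=21  T3=31  T4=24
Turnaround (C−A): T1=9  T2=15  T3=24  T4=13
Waiting(T1) = turnaround − burst = 9 − 9 = 0

0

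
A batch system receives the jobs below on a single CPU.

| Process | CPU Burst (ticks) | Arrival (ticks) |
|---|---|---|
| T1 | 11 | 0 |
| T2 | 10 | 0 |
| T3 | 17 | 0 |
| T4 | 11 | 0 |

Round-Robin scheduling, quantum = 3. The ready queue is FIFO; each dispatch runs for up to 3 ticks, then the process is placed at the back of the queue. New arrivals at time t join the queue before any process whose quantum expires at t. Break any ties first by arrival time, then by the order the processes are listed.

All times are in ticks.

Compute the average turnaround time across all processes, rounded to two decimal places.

Gantt: | T1 0-3 | T2 3-6 | T3 6-9 | T4 9-12 | T1 12-15 | T2 15-18 | T3 18-21 | T4 21-24 | T1 24-27 | T2 27-30 | T3 30-33 | T4 33-36 | T1 36-38 | T2 38-39 | T3 39-42 | T4 42-44 | T3 44-49 |
Completion: T1=38  T2=39  T3=49  T4=44
Turnaround (C−A): T1=38  T2=39  T3=49  T4=44
Turnaround times: T1=38, T2=39, T3=49, T4=44
Average turnaround = (38+39+49+44) / 4 = 170/4 = 42.50

42.50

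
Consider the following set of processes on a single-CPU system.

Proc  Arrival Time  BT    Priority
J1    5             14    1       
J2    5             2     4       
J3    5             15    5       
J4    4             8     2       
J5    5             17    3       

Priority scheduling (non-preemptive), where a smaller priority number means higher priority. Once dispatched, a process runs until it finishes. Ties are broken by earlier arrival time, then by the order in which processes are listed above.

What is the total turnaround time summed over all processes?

162

Gantt: | idle 0-4 | J4 4-12 | J1 12-26 | J5 26-43 | J2 43-45 | J3 45-60 |
Completion: J1=26  J2=45  J3=60  J4=12  J5=43
Turnaround = completion − arrival: J1=21, J2=40, J3=55, J4=8, J5=38
Total turnaround = 21 + 40 + 55 + 8 + 38 = 162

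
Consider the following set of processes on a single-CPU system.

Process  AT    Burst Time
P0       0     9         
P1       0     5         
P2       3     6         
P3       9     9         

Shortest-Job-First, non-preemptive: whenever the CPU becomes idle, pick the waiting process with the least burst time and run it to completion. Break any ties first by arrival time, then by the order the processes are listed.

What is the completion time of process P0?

20

Gantt: | P1 0-5 | P2 5-11 | P0 11-20 | P3 20-29 |
Completion: P0=20  P1=5  P2=11  P3=29
Turnaround (C−A): P0=20  P1=5  P2=8  P3=20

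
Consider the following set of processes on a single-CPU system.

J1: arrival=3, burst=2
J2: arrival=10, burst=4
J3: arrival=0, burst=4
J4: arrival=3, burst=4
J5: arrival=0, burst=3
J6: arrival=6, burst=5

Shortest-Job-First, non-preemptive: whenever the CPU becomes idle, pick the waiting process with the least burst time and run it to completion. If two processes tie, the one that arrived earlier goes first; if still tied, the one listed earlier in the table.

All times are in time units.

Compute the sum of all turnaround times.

47

Schedule: | J5 0-3 | J1 3-5 | J3 5-9 | J4 9-13 | J2 13-17 | J6 17-22 |
Completion: J1=5  J2=17  J3=9  J4=13  J5=3  J6=22
Turnaround = completion − arrival: J1=2, J2=7, J3=9, J4=10, J5=3, J6=16
Total turnaround = 2 + 7 + 9 + 10 + 3 + 16 = 47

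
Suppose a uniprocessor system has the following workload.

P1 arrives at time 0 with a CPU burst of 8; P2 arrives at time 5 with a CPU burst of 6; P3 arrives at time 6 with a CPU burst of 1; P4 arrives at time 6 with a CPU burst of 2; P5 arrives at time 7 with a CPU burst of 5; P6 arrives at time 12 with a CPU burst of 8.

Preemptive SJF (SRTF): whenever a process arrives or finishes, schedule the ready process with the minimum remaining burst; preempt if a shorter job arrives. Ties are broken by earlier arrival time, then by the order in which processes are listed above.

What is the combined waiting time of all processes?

29

Schedule: | P1 0-6 | P3 6-7 | P1 7-9 | P4 9-11 | P5 11-16 | P2 16-22 | P6 22-30 |
Completion: P1=9  P2=22  P3=7  P4=11  P5=16  P6=30
Turnaround (C−A): P1=9  P2=17  P3=1  P4=5  P5=9  P6=18
Waiting = turnaround − burst: P1=1, P2=11, P3=0, P4=3, P5=4, P6=10
Total waiting = 1 + 11 + 0 + 3 + 4 + 10 = 29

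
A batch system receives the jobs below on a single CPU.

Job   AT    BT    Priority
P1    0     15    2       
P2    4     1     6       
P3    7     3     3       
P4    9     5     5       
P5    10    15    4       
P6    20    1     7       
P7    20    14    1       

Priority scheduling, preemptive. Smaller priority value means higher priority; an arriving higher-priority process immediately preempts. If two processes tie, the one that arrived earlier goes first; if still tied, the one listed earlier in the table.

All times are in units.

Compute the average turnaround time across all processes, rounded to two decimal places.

Timeline: | P1 0-15 | P3 15-18 | P5 18-20 | P7 20-34 | P5 34-47 | P4 47-52 | P2 52-53 | P6 53-54 |
Completion: P1=15  P2=53  P3=18  P4=52  P5=47  P6=54  P7=34
Turnaround (C−A): P1=15  P2=49  P3=11  P4=43  P5=37  P6=34  P7=14
Turnaround times: P1=15, P2=49, P3=11, P4=43, P5=37, P6=34, P7=14
Average turnaround = (15+49+11+43+37+34+14) / 7 = 203/7 = 29.00

29.00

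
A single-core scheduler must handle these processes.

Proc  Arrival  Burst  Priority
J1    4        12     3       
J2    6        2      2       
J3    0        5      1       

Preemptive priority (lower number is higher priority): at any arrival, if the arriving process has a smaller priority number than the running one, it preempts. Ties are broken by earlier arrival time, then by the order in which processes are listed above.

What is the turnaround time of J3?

Timeline: | J3 0-5 | J1 5-6 | J2 6-8 | J1 8-19 |
Completion: J1=19  J2=8  J3=5
Turnaround (C−A): J1=15  J2=2  J3=5
Turnaround(J3) = completion − arrival = 5 − 0 = 5

5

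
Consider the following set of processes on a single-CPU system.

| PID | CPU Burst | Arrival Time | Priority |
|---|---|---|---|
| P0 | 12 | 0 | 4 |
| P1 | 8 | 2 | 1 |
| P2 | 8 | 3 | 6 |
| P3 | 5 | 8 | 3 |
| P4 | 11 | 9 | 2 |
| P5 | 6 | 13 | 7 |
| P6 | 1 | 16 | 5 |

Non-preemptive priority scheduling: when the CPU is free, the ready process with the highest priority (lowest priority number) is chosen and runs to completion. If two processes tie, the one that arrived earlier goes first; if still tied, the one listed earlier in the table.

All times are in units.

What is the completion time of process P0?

12

Timeline: | P0 0-12 | P1 12-20 | P4 20-31 | P3 31-36 | P6 36-37 | P2 37-45 | P5 45-51 |
Completion: P0=12  P1=20  P2=45  P3=36  P4=31  P5=51  P6=37
Turnaround (C−A): P0=12  P1=18  P2=42  P3=28  P4=22  P5=38  P6=21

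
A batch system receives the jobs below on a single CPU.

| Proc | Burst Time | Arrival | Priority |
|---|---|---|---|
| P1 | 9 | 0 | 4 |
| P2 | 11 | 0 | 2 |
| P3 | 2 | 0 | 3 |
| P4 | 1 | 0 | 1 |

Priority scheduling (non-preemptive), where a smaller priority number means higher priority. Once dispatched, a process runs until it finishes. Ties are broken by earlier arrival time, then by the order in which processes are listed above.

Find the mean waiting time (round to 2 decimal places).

Schedule: | P4 0-1 | P2 1-12 | P3 12-14 | P1 14-23 |
Completion: P1=23  P2=12  P3=14  P4=1
Waiting times: P1=14, P2=1, P3=12, P4=0
Average waiting = (14+1+12+0) / 4 = 27/4 = 6.75

6.75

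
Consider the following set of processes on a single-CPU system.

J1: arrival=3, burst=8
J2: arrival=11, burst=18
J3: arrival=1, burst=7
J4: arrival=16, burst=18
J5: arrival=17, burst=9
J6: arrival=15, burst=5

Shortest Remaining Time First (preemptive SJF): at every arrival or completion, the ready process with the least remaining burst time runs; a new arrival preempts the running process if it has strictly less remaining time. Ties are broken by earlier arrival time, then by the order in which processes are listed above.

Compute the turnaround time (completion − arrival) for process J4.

Schedule: | idle 0-1 | J3 1-8 | J1 8-16 | J6 16-21 | J5 21-30 | J2 30-48 | J4 48-66 |
Completion: J1=16  J2=48  J3=8  J4=66  J5=30  J6=21
Turnaround (C−A): J1=13  J2=37  J3=7  J4=50  J5=13  J6=6
Turnaround(J4) = completion − arrival = 66 − 16 = 50

50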